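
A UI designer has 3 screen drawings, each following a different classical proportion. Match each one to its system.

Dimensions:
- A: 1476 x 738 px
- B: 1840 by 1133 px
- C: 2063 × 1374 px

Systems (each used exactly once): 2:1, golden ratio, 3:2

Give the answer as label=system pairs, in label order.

A = 1476/738 ≈ 2.000 → 2:1 (2.000)
B = 1840/1133 ≈ 1.624 → golden ratio (1.618)
C = 2063/1374 ≈ 1.501 → 3:2 (1.500)

A=2:1, B=golden ratio, C=3:2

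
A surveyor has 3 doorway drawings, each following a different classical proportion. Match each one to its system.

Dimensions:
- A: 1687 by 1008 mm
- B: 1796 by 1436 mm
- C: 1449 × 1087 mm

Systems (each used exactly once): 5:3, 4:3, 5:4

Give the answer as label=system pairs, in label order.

A=5:3, B=5:4, C=4:3

Ratios: A ≈ 1.674; B ≈ 1.251; C ≈ 1.333.
Targets: 5:3 ≈ 1.667; 4:3 ≈ 1.333; 5:4 ≈ 1.250.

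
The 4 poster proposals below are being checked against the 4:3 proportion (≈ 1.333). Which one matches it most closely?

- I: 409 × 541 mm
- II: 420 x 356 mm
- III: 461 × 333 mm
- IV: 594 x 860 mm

I

Target 4:3 ≈ 1.333.
I: 1.323 (Δ0.010)  II: 1.180 (Δ0.153)  III: 1.384 (Δ0.051)  IV: 1.448 (Δ0.115)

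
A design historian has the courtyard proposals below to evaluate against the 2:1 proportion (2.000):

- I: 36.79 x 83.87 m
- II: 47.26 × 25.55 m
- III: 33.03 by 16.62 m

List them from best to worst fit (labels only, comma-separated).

Ratios: I = 83.87 / 36.79 ≈ 2.280; II = 47.26 / 25.55 ≈ 1.850; III = 33.03 / 16.62 ≈ 1.987.
|Δ from 2.000|: I 0.280; II 0.150; III 0.013.

III, II, I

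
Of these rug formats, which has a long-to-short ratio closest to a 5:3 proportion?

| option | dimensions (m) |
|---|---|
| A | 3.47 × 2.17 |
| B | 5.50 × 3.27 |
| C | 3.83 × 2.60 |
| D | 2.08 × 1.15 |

Target 5:3 ≈ 1.667.
A: 1.599 (Δ0.068)  B: 1.682 (Δ0.015)  C: 1.473 (Δ0.194)  D: 1.809 (Δ0.142)

B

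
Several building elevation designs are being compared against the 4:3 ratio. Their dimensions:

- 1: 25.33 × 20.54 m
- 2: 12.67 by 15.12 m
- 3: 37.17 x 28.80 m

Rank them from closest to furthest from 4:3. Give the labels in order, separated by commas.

3, 1, 2

1: 25.33/20.54 ≈ 1.233 → |1.233 − 1.333| = 0.100
2: 15.12/12.67 ≈ 1.193 → |1.193 − 1.333| = 0.140
3: 37.17/28.80 ≈ 1.291 → |1.291 − 1.333| = 0.042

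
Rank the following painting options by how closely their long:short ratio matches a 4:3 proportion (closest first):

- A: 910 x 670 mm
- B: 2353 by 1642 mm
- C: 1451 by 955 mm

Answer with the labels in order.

Ratios: A = 910 / 670 ≈ 1.358; B = 2353 / 1642 ≈ 1.433; C = 1451 / 955 ≈ 1.519.
|Δ from 1.333|: A 0.025; B 0.100; C 0.186.

A, B, C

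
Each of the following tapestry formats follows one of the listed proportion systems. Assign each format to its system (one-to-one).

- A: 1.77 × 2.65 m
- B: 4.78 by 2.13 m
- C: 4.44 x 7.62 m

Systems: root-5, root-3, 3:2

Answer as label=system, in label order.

A=3:2, B=root-5, C=root-3

A = 2.65/1.77 ≈ 1.497 → 3:2 (1.500)
B = 4.78/2.13 ≈ 2.244 → root-5 (2.236)
C = 7.62/4.44 ≈ 1.716 → root-3 (1.732)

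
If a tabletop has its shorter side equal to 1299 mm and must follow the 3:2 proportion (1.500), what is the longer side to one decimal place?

1948.5 mm

3:2 = 1.50000.
Longer side = 1299 × 1.50000 ≈ 1948.500 → 1948.5 mm.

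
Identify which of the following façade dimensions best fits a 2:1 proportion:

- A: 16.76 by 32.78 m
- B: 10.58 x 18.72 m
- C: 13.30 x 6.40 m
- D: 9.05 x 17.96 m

Target 2:1 ≈ 2.000.
A: 1.956 (Δ0.044)  B: 1.769 (Δ0.231)  C: 2.078 (Δ0.078)  D: 1.985 (Δ0.015)

D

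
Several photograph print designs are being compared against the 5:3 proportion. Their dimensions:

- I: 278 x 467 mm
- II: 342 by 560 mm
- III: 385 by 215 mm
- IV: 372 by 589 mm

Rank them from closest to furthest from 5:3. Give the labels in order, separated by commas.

Ratios: I = 467 / 278 ≈ 1.680; II = 560 / 342 ≈ 1.637; III = 385 / 215 ≈ 1.791; IV = 589 / 372 ≈ 1.583.
|Δ from 1.667|: I 0.013; II 0.030; III 0.124; IV 0.084.

I, II, IV, III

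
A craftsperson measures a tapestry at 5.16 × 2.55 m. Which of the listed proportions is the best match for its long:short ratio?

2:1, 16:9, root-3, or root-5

5.16/2.55 ≈ 2.024. Nearest candidates are 2:1 (2.000, off by 0.024) and root-5 (2.236, off by 0.212).

2:1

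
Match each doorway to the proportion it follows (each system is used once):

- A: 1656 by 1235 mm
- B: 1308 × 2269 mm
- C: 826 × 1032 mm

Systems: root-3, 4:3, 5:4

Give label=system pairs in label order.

Ratios: A ≈ 1.341; B ≈ 1.735; C ≈ 1.249.
Targets: root-3 ≈ 1.732; 4:3 ≈ 1.333; 5:4 ≈ 1.250.

A=4:3, B=root-3, C=5:4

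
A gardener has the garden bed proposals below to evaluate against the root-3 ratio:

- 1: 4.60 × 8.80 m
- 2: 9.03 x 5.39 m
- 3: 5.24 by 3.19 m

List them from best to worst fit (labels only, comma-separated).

2, 3, 1

Ratios: 1 = 8.80 / 4.60 ≈ 1.913; 2 = 9.03 / 5.39 ≈ 1.675; 3 = 5.24 / 3.19 ≈ 1.643.
|Δ from 1.732|: 1 0.181; 2 0.057; 3 0.089.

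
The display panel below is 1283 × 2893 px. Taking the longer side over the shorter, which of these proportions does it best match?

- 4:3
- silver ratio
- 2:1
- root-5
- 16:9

2893/1283 ≈ 2.255. Nearest candidates are root-5 (2.236, off by 0.019) and silver ratio (2.414, off by 0.159).

root-5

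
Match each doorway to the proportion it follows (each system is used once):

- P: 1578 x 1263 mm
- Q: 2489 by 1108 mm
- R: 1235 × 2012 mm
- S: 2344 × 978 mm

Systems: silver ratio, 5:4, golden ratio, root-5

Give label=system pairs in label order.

P=5:4, Q=root-5, R=golden ratio, S=silver ratio

P = 1578/1263 ≈ 1.249 → 5:4 (1.250)
Q = 2489/1108 ≈ 2.246 → root-5 (2.236)
R = 2012/1235 ≈ 1.629 → golden ratio (1.618)
S = 2344/978 ≈ 2.397 → silver ratio (2.414)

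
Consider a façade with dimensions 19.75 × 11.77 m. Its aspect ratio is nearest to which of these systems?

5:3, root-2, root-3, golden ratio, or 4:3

Ratio = 19.75 / 11.77 ≈ 1.678.
Distances: 5:3 1.667 (Δ 0.011); root-2 1.414 (Δ 0.264); root-3 1.732 (Δ 0.054); golden ratio 1.618 (Δ 0.060); 4:3 1.333 (Δ 0.345).

5:3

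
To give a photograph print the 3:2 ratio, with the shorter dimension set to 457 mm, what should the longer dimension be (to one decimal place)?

685.5 mm

3:2 = 1.50000.
Longer side = 457 × 1.50000 ≈ 685.500 → 685.5 mm.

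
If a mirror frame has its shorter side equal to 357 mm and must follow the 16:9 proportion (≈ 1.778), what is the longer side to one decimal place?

634.7 mm

16:9 ≈ 1.77778.
Longer side = 357 × 1.77778 ≈ 634.667 → 634.7 mm.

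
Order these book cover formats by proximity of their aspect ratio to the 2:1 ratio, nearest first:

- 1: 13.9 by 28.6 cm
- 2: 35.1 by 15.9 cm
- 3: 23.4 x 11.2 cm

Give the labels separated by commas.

Ratios: 1 = 28.6 / 13.9 ≈ 2.058; 2 = 35.1 / 15.9 ≈ 2.208; 3 = 23.4 / 11.2 ≈ 2.089.
|Δ from 2.000|: 1 0.058; 2 0.208; 3 0.089.

1, 3, 2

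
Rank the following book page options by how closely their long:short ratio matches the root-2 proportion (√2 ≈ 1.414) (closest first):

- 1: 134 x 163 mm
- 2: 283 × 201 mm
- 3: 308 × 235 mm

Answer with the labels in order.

2, 3, 1

1: 163/134 ≈ 1.216 → |1.216 − 1.414| = 0.198
2: 283/201 ≈ 1.408 → |1.408 − 1.414| = 0.006
3: 308/235 ≈ 1.311 → |1.311 − 1.414| = 0.103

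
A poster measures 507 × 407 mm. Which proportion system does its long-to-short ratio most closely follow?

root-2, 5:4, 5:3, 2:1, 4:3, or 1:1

5:4

Ratio = 507 / 407 ≈ 1.246.
Distances: root-2 1.414 (Δ 0.168); 5:4 1.250 (Δ 0.004); 5:3 1.667 (Δ 0.421); 2:1 2.000 (Δ 0.754); 4:3 1.333 (Δ 0.087); 1:1 1.000 (Δ 0.246).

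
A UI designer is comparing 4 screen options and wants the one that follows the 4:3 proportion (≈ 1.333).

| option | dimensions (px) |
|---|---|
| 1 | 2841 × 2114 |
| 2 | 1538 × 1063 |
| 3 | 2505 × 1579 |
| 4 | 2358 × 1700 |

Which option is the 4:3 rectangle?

Ratios (long/short): 1 ≈ 1.344; 2 ≈ 1.447; 3 ≈ 1.586; 4 ≈ 1.387.
4:3 ≈ 1.333; option 1 is nearest (Δ 0.011).

1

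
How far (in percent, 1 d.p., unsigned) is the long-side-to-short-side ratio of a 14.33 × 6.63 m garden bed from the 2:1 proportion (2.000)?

8.1%

Ratio = 14.33 / 6.63 ≈ 2.1614.
Ideal 2:1 = 2.0000. |2.1614 − 2.0000| / 2.0000 ≈ 8.07% → 8.1%.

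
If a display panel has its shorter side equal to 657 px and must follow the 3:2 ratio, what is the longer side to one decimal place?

3:2 = 1.50000.
Longer side = 657 × 1.50000 ≈ 985.500 → 985.5 px.

985.5 px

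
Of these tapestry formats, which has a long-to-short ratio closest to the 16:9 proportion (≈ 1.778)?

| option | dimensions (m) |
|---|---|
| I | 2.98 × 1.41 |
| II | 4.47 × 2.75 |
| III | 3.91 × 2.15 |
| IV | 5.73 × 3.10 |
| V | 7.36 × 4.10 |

Ratios (long/short): I ≈ 2.113; II ≈ 1.625; III ≈ 1.819; IV ≈ 1.848; V ≈ 1.795.
16:9 ≈ 1.778; option V is nearest (Δ 0.017).

V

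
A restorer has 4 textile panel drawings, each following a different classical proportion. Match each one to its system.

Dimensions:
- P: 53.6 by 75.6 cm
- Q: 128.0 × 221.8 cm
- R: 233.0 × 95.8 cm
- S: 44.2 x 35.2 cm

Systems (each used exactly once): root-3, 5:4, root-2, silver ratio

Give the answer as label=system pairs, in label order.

P = 75.6/53.6 ≈ 1.410 → root-2 (1.414)
Q = 221.8/128.0 ≈ 1.733 → root-3 (1.732)
R = 233.0/95.8 ≈ 2.432 → silver ratio (2.414)
S = 44.2/35.2 ≈ 1.256 → 5:4 (1.250)

P=root-2, Q=root-3, R=silver ratio, S=5:4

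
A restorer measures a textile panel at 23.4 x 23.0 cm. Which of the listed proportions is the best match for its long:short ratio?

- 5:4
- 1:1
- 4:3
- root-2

1:1

Ratio = 23.4 / 23.0 ≈ 1.017.
Distances: 5:4 1.250 (Δ 0.233); 1:1 1.000 (Δ 0.017); 4:3 1.333 (Δ 0.316); root-2 1.414 (Δ 0.397).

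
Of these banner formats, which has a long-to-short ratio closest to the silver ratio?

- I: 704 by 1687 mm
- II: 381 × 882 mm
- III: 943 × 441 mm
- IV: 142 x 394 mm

Ratios (long/short): I ≈ 2.396; II ≈ 2.315; III ≈ 2.138; IV ≈ 2.775.
silver ratio ≈ 2.414; option I is nearest (Δ 0.018).

I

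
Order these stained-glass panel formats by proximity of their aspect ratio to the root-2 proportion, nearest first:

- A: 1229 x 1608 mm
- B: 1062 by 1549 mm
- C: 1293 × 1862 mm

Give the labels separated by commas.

C, B, A

Ratios: A = 1608 / 1229 ≈ 1.308; B = 1549 / 1062 ≈ 1.459; C = 1862 / 1293 ≈ 1.440.
|Δ from 1.414|: A 0.106; B 0.045; C 0.026.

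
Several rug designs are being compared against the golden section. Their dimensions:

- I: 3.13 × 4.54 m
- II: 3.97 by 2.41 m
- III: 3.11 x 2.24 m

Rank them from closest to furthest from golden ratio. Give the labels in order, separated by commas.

II, I, III

I: 4.54/3.13 ≈ 1.450 → |1.450 − 1.618| = 0.168
II: 3.97/2.41 ≈ 1.647 → |1.647 − 1.618| = 0.029
III: 3.11/2.24 ≈ 1.388 → |1.388 − 1.618| = 0.230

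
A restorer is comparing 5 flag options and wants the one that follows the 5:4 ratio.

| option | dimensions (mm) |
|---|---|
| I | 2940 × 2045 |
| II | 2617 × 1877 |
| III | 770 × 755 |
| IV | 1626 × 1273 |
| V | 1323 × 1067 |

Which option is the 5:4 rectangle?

Target 5:4 ≈ 1.250.
I: 1.438 (Δ0.188)  II: 1.394 (Δ0.144)  III: 1.020 (Δ0.230)  IV: 1.277 (Δ0.027)  V: 1.240 (Δ0.010)

V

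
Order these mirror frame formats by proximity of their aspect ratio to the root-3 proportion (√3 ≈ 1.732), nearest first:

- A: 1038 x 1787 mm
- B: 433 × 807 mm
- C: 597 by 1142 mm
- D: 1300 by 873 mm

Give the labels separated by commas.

A, B, C, D

Ratios: A = 1787 / 1038 ≈ 1.722; B = 807 / 433 ≈ 1.864; C = 1142 / 597 ≈ 1.913; D = 1300 / 873 ≈ 1.489.
|Δ from 1.732|: A 0.010; B 0.132; C 0.181; D 0.243.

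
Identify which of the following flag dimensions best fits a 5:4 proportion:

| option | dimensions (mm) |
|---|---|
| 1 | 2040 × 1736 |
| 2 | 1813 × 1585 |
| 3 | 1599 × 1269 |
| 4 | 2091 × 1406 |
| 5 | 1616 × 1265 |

Ratios (long/short): 1 ≈ 1.175; 2 ≈ 1.144; 3 ≈ 1.260; 4 ≈ 1.487; 5 ≈ 1.277.
5:4 ≈ 1.250; option 3 is nearest (Δ 0.010).

3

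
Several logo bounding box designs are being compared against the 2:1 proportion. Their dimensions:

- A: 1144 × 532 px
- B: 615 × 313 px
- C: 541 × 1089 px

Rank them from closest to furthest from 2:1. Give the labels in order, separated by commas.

C, B, A

A: 1144/532 ≈ 2.150 → |2.150 − 2.000| = 0.150
B: 615/313 ≈ 1.965 → |1.965 − 2.000| = 0.035
C: 1089/541 ≈ 2.013 → |2.013 − 2.000| = 0.013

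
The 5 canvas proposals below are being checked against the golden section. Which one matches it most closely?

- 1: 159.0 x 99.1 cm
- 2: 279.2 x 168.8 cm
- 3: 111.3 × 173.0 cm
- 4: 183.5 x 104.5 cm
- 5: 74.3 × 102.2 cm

1

Ratios (long/short): 1 ≈ 1.604; 2 ≈ 1.654; 3 ≈ 1.554; 4 ≈ 1.756; 5 ≈ 1.376.
golden ratio ≈ 1.618; option 1 is nearest (Δ 0.014).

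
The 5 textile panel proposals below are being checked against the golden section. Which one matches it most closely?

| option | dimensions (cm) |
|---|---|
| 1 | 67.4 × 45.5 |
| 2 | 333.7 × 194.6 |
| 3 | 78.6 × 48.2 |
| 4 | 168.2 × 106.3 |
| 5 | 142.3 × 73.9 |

Ratios (long/short): 1 ≈ 1.481; 2 ≈ 1.715; 3 ≈ 1.631; 4 ≈ 1.582; 5 ≈ 1.926.
golden ratio ≈ 1.618; option 3 is nearest (Δ 0.013).

3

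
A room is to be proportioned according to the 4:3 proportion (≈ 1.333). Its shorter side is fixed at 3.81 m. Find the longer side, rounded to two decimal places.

4:3 ≈ 1.33333.
Longer side = 3.81 × 1.33333 ≈ 5.0800 → 5.08 m.

5.08 m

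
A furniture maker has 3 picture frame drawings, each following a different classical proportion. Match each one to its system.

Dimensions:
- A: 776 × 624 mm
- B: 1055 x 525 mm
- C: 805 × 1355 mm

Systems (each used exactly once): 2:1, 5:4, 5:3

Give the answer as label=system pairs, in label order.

Ratios: A ≈ 1.244; B ≈ 2.010; C ≈ 1.683.
Targets: 2:1 ≈ 2.000; 5:4 ≈ 1.250; 5:3 ≈ 1.667.

A=5:4, B=2:1, C=5:3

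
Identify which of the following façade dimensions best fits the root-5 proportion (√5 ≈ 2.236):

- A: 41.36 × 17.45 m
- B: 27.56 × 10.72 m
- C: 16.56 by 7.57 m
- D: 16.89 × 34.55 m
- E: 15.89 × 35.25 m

Ratios (long/short): A ≈ 2.370; B ≈ 2.571; C ≈ 2.188; D ≈ 2.046; E ≈ 2.218.
root-5 ≈ 2.236; option E is nearest (Δ 0.018).

E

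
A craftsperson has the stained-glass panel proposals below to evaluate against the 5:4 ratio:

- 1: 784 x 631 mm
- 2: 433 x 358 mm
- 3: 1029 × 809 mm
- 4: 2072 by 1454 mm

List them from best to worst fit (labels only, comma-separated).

1, 3, 2, 4

1: 784/631 ≈ 1.242 → |1.242 − 1.250| = 0.008
2: 433/358 ≈ 1.209 → |1.209 − 1.250| = 0.041
3: 1029/809 ≈ 1.272 → |1.272 − 1.250| = 0.022
4: 2072/1454 ≈ 1.425 → |1.425 − 1.250| = 0.175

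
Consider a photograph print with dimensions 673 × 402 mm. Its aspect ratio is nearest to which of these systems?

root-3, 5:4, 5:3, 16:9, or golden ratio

5:3

Ratio = 673 / 402 ≈ 1.674.
Distances: root-3 1.732 (Δ 0.058); 5:4 1.250 (Δ 0.424); 5:3 1.667 (Δ 0.007); 16:9 1.778 (Δ 0.104); golden ratio 1.618 (Δ 0.056).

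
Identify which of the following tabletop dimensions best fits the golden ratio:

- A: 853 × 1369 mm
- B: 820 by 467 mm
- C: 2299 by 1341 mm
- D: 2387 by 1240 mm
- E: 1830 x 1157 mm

A

Ratios (long/short): A ≈ 1.605; B ≈ 1.756; C ≈ 1.714; D ≈ 1.925; E ≈ 1.582.
golden ratio ≈ 1.618; option A is nearest (Δ 0.013).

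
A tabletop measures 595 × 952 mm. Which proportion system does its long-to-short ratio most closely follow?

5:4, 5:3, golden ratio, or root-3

golden ratio

Ratio = 952 / 595 ≈ 1.600.
Distances: 5:4 1.250 (Δ 0.350); 5:3 1.667 (Δ 0.067); golden ratio 1.618 (Δ 0.018); root-3 1.732 (Δ 0.132).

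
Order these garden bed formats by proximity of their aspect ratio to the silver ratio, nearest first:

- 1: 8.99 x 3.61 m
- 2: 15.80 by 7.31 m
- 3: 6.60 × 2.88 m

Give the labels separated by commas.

1, 3, 2

1: 8.99/3.61 ≈ 2.490 → |2.490 − 2.414| = 0.076
2: 15.80/7.31 ≈ 2.161 → |2.161 − 2.414| = 0.253
3: 6.60/2.88 ≈ 2.292 → |2.292 − 2.414| = 0.122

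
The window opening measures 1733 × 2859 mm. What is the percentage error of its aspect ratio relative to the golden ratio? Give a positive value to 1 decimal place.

2.0%

Ratio = 2859 / 1733 ≈ 1.6497.
Ideal golden ratio ≈ 1.6180. |1.6497 − 1.6180| / 1.6180 ≈ 1.96% → 2.0%.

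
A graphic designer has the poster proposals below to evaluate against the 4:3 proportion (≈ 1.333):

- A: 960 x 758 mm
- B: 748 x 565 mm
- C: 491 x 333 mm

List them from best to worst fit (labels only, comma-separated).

B, A, C

Ratios: A = 960 / 758 ≈ 1.266; B = 748 / 565 ≈ 1.324; C = 491 / 333 ≈ 1.474.
|Δ from 1.333|: A 0.067; B 0.009; C 0.141.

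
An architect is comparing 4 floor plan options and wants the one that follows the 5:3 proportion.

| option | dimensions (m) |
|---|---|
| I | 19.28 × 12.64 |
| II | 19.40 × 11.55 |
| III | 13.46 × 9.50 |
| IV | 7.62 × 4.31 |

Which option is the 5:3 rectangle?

Target 5:3 ≈ 1.667.
I: 1.525 (Δ0.142)  II: 1.680 (Δ0.013)  III: 1.417 (Δ0.250)  IV: 1.768 (Δ0.101)

II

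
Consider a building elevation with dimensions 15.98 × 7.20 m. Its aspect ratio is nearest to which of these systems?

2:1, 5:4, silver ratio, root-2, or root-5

root-5

15.98/7.20 ≈ 2.219. Nearest candidates are root-5 (2.236, off by 0.017) and silver ratio (2.414, off by 0.195).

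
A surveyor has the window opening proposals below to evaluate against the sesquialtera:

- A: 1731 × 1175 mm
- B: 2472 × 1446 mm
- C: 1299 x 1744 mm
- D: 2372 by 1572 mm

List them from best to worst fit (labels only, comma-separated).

D, A, C, B

A: 1731/1175 ≈ 1.473 → |1.473 − 1.500| = 0.027
B: 2472/1446 ≈ 1.710 → |1.710 − 1.500| = 0.210
C: 1744/1299 ≈ 1.343 → |1.343 − 1.500| = 0.157
D: 2372/1572 ≈ 1.509 → |1.509 − 1.500| = 0.009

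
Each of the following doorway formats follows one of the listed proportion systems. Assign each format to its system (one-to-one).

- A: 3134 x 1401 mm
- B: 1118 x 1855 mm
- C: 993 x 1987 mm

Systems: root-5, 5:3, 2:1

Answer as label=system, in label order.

A=root-5, B=5:3, C=2:1

Ratios: A ≈ 2.237; B ≈ 1.659; C ≈ 2.001.
Targets: root-5 ≈ 2.236; 5:3 ≈ 1.667; 2:1 ≈ 2.000.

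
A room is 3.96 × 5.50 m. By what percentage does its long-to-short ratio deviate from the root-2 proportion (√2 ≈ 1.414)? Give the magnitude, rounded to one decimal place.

1.8%

Ratio = 5.50 / 3.96 ≈ 1.3889.
Ideal root-2 ≈ 1.4142. |1.3889 − 1.4142| / 1.4142 ≈ 1.79% → 1.8%.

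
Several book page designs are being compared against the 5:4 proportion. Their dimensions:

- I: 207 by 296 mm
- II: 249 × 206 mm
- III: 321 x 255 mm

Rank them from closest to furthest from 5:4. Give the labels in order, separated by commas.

III, II, I

I: 296/207 ≈ 1.430 → |1.430 − 1.250| = 0.180
II: 249/206 ≈ 1.209 → |1.209 − 1.250| = 0.041
III: 321/255 ≈ 1.259 → |1.259 − 1.250| = 0.009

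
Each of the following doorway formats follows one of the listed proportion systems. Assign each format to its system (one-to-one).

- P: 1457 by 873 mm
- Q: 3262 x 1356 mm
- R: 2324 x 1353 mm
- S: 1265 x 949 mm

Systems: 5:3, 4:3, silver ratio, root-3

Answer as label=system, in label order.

P=5:3, Q=silver ratio, R=root-3, S=4:3

Ratios: P ≈ 1.669; Q ≈ 2.406; R ≈ 1.718; S ≈ 1.333.
Targets: 5:3 ≈ 1.667; 4:3 ≈ 1.333; silver ratio ≈ 2.414; root-3 ≈ 1.732.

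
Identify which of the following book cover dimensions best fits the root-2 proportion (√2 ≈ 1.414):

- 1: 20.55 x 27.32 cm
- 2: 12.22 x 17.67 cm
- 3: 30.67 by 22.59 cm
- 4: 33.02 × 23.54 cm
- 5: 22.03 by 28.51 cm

Target root-2 ≈ 1.414.
1: 1.329 (Δ0.085)  2: 1.446 (Δ0.032)  3: 1.358 (Δ0.056)  4: 1.403 (Δ0.011)  5: 1.294 (Δ0.120)

4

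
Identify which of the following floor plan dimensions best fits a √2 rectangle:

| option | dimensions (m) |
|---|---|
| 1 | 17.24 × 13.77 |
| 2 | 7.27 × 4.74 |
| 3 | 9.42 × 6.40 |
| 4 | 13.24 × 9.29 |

Target root-2 ≈ 1.414.
1: 1.252 (Δ0.162)  2: 1.534 (Δ0.120)  3: 1.472 (Δ0.058)  4: 1.425 (Δ0.011)

4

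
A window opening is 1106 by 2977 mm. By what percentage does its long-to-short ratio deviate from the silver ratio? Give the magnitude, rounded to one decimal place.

Ratio = 2977 / 1106 ≈ 2.6917.
Ideal silver ratio ≈ 2.4142. |2.6917 − 2.4142| / 2.4142 ≈ 11.49% → 11.5%.

11.5%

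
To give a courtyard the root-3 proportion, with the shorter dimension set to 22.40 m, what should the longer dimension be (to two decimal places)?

38.80 m

root-3 ≈ 1.73205.
Longer side = 22.40 × 1.73205 ≈ 38.7979 → 38.80 m.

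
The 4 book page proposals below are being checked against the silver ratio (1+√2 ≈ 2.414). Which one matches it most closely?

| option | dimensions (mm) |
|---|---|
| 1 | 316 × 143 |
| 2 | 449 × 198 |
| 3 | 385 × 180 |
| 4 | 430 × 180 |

Ratios (long/short): 1 ≈ 2.210; 2 ≈ 2.268; 3 ≈ 2.139; 4 ≈ 2.389.
silver ratio ≈ 2.414; option 4 is nearest (Δ 0.025).

4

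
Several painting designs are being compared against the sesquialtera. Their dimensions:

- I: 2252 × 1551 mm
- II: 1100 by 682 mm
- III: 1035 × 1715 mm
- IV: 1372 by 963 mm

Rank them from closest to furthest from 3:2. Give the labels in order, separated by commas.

I, IV, II, III

Ratios: I = 2252 / 1551 ≈ 1.452; II = 1100 / 682 ≈ 1.613; III = 1715 / 1035 ≈ 1.657; IV = 1372 / 963 ≈ 1.425.
|Δ from 1.500|: I 0.048; II 0.113; III 0.157; IV 0.075.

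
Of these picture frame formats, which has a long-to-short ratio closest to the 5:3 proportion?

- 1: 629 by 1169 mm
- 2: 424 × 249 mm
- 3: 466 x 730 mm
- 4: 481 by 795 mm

4

Ratios (long/short): 1 ≈ 1.859; 2 ≈ 1.703; 3 ≈ 1.567; 4 ≈ 1.653.
5:3 ≈ 1.667; option 4 is nearest (Δ 0.014).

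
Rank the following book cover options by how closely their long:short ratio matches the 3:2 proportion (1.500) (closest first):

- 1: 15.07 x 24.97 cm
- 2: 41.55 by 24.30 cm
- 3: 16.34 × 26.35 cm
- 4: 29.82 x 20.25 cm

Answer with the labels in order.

4, 3, 1, 2

Ratios: 1 = 24.97 / 15.07 ≈ 1.657; 2 = 41.55 / 24.30 ≈ 1.710; 3 = 26.35 / 16.34 ≈ 1.613; 4 = 29.82 / 20.25 ≈ 1.473.
|Δ from 1.500|: 1 0.157; 2 0.210; 3 0.113; 4 0.027.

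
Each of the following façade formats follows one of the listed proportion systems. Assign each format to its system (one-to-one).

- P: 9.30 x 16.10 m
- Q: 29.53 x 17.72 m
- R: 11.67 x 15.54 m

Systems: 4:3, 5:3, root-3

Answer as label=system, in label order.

P=root-3, Q=5:3, R=4:3

Ratios: P ≈ 1.731; Q ≈ 1.666; R ≈ 1.332.
Targets: 4:3 ≈ 1.333; 5:3 ≈ 1.667; root-3 ≈ 1.732.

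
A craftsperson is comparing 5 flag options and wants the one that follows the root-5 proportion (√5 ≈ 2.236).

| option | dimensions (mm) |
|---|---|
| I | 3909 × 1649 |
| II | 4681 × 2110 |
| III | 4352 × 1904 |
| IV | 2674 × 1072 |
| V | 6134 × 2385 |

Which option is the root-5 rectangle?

II

Target root-5 ≈ 2.236.
I: 2.371 (Δ0.135)  II: 2.218 (Δ0.018)  III: 2.286 (Δ0.050)  IV: 2.494 (Δ0.258)  V: 2.572 (Δ0.336)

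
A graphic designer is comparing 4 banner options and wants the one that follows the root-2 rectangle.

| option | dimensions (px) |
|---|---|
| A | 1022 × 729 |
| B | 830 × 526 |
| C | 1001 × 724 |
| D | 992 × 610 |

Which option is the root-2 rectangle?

Target root-2 ≈ 1.414.
A: 1.402 (Δ0.012)  B: 1.578 (Δ0.164)  C: 1.383 (Δ0.031)  D: 1.626 (Δ0.212)

A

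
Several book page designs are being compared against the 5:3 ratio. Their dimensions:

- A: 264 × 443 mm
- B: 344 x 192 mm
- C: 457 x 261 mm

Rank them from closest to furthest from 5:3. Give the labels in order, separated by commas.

A, C, B

Ratios: A = 443 / 264 ≈ 1.678; B = 344 / 192 ≈ 1.792; C = 457 / 261 ≈ 1.751.
|Δ from 1.667|: A 0.011; B 0.125; C 0.084.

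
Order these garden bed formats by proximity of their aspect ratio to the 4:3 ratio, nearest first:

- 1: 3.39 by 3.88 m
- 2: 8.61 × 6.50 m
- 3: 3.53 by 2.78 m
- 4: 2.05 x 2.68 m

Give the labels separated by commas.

Ratios: 1 = 3.88 / 3.39 ≈ 1.145; 2 = 8.61 / 6.50 ≈ 1.325; 3 = 3.53 / 2.78 ≈ 1.270; 4 = 2.68 / 2.05 ≈ 1.307.
|Δ from 1.333|: 1 0.188; 2 0.008; 3 0.063; 4 0.026.

2, 4, 3, 1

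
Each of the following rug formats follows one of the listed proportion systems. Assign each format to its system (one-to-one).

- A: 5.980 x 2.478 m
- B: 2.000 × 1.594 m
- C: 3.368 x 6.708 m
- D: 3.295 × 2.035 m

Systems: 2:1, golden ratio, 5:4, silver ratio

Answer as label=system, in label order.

Ratios: A ≈ 2.413; B ≈ 1.255; C ≈ 1.992; D ≈ 1.619.
Targets: 2:1 ≈ 2.000; golden ratio ≈ 1.618; 5:4 ≈ 1.250; silver ratio ≈ 2.414.

A=silver ratio, B=5:4, C=2:1, D=golden ratio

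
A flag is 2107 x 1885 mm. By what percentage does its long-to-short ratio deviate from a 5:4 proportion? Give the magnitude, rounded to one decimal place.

10.6%

Ratio = 2107 / 1885 ≈ 1.1178.
Ideal 5:4 = 1.2500. |1.1178 − 1.2500| / 1.2500 ≈ 10.58% → 10.6%.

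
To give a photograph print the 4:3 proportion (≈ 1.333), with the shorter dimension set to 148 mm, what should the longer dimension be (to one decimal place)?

4:3 ≈ 1.33333.
Longer side = 148 × 1.33333 ≈ 197.333 → 197.3 mm.

197.3 mm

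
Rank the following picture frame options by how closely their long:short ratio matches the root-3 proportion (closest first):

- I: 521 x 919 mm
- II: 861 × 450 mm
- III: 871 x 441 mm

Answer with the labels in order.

I, II, III

Ratios: I = 919 / 521 ≈ 1.764; II = 861 / 450 ≈ 1.913; III = 871 / 441 ≈ 1.975.
|Δ from 1.732|: I 0.032; II 0.181; III 0.243.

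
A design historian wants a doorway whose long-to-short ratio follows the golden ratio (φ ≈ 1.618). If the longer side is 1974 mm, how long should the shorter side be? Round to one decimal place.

golden ratio ≈ 1.61803.
Shorter side = 1974 ÷ 1.61803 ≈ 1220.002 → 1220.0 mm.

1220.0 mm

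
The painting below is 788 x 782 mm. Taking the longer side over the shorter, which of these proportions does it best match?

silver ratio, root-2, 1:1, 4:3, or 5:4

1:1

Ratio = 788 / 782 ≈ 1.008.
Distances: silver ratio 2.414 (Δ 1.406); root-2 1.414 (Δ 0.406); 1:1 1.000 (Δ 0.008); 4:3 1.333 (Δ 0.325); 5:4 1.250 (Δ 0.242).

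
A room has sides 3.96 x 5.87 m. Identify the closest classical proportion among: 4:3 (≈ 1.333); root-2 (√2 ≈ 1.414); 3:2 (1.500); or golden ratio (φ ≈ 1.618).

3:2

5.87/3.96 ≈ 1.482. Nearest candidates are 3:2 (1.500, off by 0.018) and root-2 (1.414, off by 0.068).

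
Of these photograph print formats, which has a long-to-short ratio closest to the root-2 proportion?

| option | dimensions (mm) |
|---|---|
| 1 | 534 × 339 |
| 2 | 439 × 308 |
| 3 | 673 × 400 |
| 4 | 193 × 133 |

2

Target root-2 ≈ 1.414.
1: 1.575 (Δ0.161)  2: 1.425 (Δ0.011)  3: 1.683 (Δ0.269)  4: 1.451 (Δ0.037)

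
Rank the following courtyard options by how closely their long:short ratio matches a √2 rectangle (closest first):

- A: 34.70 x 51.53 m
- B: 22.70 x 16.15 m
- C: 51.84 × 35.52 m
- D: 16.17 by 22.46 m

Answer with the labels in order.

B, D, C, A

A: 51.53/34.70 ≈ 1.485 → |1.485 − 1.414| = 0.071
B: 22.70/16.15 ≈ 1.406 → |1.406 − 1.414| = 0.008
C: 51.84/35.52 ≈ 1.459 → |1.459 − 1.414| = 0.045
D: 22.46/16.17 ≈ 1.389 → |1.389 − 1.414| = 0.025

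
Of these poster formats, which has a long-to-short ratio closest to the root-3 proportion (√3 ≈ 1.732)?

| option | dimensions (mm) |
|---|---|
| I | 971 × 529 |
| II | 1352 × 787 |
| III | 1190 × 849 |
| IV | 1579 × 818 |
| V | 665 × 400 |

II

Ratios (long/short): I ≈ 1.836; II ≈ 1.718; III ≈ 1.402; IV ≈ 1.930; V ≈ 1.663.
root-3 ≈ 1.732; option II is nearest (Δ 0.014).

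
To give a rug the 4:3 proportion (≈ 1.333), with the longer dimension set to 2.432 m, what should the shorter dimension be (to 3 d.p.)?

1.824 m

4:3 ≈ 1.33333.
Shorter side = 2.432 ÷ 1.33333 ≈ 1.82400 → 1.824 m.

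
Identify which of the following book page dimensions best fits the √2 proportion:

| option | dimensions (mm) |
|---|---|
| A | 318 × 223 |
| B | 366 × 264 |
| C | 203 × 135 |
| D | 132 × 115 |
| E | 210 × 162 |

Target root-2 ≈ 1.414.
A: 1.426 (Δ0.012)  B: 1.386 (Δ0.028)  C: 1.504 (Δ0.090)  D: 1.148 (Δ0.266)  E: 1.296 (Δ0.118)

A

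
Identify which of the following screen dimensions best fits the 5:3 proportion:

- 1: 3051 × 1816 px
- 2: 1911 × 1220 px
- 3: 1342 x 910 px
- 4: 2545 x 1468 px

Ratios (long/short): 1 ≈ 1.680; 2 ≈ 1.566; 3 ≈ 1.475; 4 ≈ 1.734.
5:3 ≈ 1.667; option 1 is nearest (Δ 0.013).

1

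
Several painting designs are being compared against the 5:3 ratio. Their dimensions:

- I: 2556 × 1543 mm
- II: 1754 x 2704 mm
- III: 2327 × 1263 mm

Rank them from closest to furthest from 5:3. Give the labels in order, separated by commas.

Ratios: I = 2556 / 1543 ≈ 1.657; II = 2704 / 1754 ≈ 1.542; III = 2327 / 1263 ≈ 1.842.
|Δ from 1.667|: I 0.010; II 0.125; III 0.175.

I, II, III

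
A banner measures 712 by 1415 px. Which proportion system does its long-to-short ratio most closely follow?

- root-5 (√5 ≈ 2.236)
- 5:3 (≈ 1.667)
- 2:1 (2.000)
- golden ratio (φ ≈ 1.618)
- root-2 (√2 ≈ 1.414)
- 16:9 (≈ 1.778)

Ratio = 1415 / 712 ≈ 1.987.
Distances: root-5 2.236 (Δ 0.249); 5:3 1.667 (Δ 0.320); 2:1 2.000 (Δ 0.013); golden ratio 1.618 (Δ 0.369); root-2 1.414 (Δ 0.573); 16:9 1.778 (Δ 0.209).

2:1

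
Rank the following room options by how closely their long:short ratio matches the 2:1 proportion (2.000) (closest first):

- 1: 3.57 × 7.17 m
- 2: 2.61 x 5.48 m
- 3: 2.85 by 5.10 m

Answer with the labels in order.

Ratios: 1 = 7.17 / 3.57 ≈ 2.008; 2 = 5.48 / 2.61 ≈ 2.100; 3 = 5.10 / 2.85 ≈ 1.789.
|Δ from 2.000|: 1 0.008; 2 0.100; 3 0.211.

1, 2, 3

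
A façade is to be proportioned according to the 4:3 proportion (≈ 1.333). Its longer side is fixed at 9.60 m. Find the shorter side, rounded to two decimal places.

4:3 ≈ 1.33333.
Shorter side = 9.60 ÷ 1.33333 ≈ 7.2000 → 7.20 m.

7.20 m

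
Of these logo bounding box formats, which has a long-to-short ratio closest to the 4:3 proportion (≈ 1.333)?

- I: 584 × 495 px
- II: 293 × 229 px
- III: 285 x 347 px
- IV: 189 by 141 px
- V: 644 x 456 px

IV

Ratios (long/short): I ≈ 1.180; II ≈ 1.279; III ≈ 1.218; IV ≈ 1.340; V ≈ 1.412.
4:3 ≈ 1.333; option IV is nearest (Δ 0.007).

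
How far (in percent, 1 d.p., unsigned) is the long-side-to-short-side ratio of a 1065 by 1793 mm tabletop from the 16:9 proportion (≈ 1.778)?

5.3%

Ratio = 1793 / 1065 ≈ 1.6836.
Ideal 16:9 ≈ 1.7778. |1.6836 − 1.7778| / 1.7778 ≈ 5.30% → 5.3%.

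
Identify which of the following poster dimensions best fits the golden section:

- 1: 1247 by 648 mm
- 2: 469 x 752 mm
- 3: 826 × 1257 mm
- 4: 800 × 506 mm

2

Target golden ratio ≈ 1.618.
1: 1.924 (Δ0.306)  2: 1.603 (Δ0.015)  3: 1.522 (Δ0.096)  4: 1.581 (Δ0.037)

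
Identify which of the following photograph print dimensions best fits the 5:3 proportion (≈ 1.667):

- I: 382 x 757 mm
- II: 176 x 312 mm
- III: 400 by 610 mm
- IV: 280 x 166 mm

Target 5:3 ≈ 1.667.
I: 1.982 (Δ0.315)  II: 1.773 (Δ0.106)  III: 1.525 (Δ0.142)  IV: 1.687 (Δ0.020)

IV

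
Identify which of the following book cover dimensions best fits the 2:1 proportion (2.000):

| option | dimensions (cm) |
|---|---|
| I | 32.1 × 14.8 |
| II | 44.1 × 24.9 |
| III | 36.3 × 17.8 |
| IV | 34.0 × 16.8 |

IV

Ratios (long/short): I ≈ 2.169; II ≈ 1.771; III ≈ 2.039; IV ≈ 2.024.
2:1 ≈ 2.000; option IV is nearest (Δ 0.024).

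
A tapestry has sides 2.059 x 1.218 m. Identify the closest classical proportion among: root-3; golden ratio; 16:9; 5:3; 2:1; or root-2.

2.059/1.218 ≈ 1.690. Nearest candidates are 5:3 (1.667, off by 0.023) and root-3 (1.732, off by 0.042).

5:3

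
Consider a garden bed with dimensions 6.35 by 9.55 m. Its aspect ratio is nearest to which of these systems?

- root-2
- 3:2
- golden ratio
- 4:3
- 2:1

9.55/6.35 ≈ 1.504. Nearest candidates are 3:2 (1.500, off by 0.004) and root-2 (1.414, off by 0.090).

3:2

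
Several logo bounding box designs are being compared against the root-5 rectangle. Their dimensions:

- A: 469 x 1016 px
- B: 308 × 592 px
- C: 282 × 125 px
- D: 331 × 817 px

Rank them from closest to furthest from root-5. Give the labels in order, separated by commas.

A: 1016/469 ≈ 2.166 → |2.166 − 2.236| = 0.070
B: 592/308 ≈ 1.922 → |1.922 − 2.236| = 0.314
C: 282/125 ≈ 2.256 → |2.256 − 2.236| = 0.020
D: 817/331 ≈ 2.468 → |2.468 − 2.236| = 0.232

C, A, D, B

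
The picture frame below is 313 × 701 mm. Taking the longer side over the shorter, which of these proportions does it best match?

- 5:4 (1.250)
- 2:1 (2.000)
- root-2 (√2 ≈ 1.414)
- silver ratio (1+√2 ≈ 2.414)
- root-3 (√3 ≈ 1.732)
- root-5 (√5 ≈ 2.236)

Ratio = 701 / 313 ≈ 2.240.
Distances: 5:4 1.250 (Δ 0.990); 2:1 2.000 (Δ 0.240); root-2 1.414 (Δ 0.826); silver ratio 2.414 (Δ 0.174); root-3 1.732 (Δ 0.508); root-5 2.236 (Δ 0.004).

root-5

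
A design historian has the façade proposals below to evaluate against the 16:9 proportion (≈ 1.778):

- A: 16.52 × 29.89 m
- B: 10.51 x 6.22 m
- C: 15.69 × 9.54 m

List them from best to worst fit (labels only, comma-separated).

A: 29.89/16.52 ≈ 1.809 → |1.809 − 1.778| = 0.031
B: 10.51/6.22 ≈ 1.690 → |1.690 − 1.778| = 0.088
C: 15.69/9.54 ≈ 1.645 → |1.645 − 1.778| = 0.133

A, B, C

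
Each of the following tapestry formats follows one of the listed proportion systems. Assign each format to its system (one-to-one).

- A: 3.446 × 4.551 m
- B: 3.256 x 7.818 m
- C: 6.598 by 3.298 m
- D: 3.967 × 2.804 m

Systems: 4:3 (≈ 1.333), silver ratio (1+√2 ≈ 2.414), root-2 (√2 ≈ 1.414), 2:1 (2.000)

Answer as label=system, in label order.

A=4:3, B=silver ratio, C=2:1, D=root-2

A = 4.551/3.446 ≈ 1.321 → 4:3 (1.333)
B = 7.818/3.256 ≈ 2.401 → silver ratio (2.414)
C = 6.598/3.298 ≈ 2.001 → 2:1 (2.000)
D = 3.967/2.804 ≈ 1.415 → root-2 (1.414)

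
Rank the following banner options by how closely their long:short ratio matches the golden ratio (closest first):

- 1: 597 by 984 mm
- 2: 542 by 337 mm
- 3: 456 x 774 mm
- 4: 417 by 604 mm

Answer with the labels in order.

2, 1, 3, 4

Ratios: 1 = 984 / 597 ≈ 1.648; 2 = 542 / 337 ≈ 1.608; 3 = 774 / 456 ≈ 1.697; 4 = 604 / 417 ≈ 1.448.
|Δ from 1.618|: 1 0.030; 2 0.010; 3 0.079; 4 0.170.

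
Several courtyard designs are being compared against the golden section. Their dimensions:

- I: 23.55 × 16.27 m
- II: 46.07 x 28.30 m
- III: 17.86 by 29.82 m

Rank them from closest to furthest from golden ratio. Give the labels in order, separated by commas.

Ratios: I = 23.55 / 16.27 ≈ 1.447; II = 46.07 / 28.30 ≈ 1.628; III = 29.82 / 17.86 ≈ 1.670.
|Δ from 1.618|: I 0.171; II 0.010; III 0.052.

II, III, I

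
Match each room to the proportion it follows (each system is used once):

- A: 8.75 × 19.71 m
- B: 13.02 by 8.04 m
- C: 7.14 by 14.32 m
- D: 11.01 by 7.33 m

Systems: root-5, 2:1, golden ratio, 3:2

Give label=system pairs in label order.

A=root-5, B=golden ratio, C=2:1, D=3:2

A = 19.71/8.75 ≈ 2.253 → root-5 (2.236)
B = 13.02/8.04 ≈ 1.619 → golden ratio (1.618)
C = 14.32/7.14 ≈ 2.006 → 2:1 (2.000)
D = 11.01/7.33 ≈ 1.502 → 3:2 (1.500)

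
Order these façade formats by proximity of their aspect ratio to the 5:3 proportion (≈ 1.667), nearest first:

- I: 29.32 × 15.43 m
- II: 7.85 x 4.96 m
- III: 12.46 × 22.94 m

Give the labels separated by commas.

II, III, I

I: 29.32/15.43 ≈ 1.900 → |1.900 − 1.667| = 0.233
II: 7.85/4.96 ≈ 1.583 → |1.583 − 1.667| = 0.084
III: 22.94/12.46 ≈ 1.841 → |1.841 − 1.667| = 0.174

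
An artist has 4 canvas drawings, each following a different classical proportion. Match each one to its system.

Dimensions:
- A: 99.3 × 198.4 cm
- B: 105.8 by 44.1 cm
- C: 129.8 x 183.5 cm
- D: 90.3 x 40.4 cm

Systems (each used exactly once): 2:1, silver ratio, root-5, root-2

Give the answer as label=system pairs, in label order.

Ratios: A ≈ 1.998; B ≈ 2.399; C ≈ 1.414; D ≈ 2.235.
Targets: 2:1 ≈ 2.000; silver ratio ≈ 2.414; root-5 ≈ 2.236; root-2 ≈ 1.414.

A=2:1, B=silver ratio, C=root-2, D=root-5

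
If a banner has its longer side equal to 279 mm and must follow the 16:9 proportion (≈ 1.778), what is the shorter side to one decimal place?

16:9 ≈ 1.77778.
Shorter side = 279 ÷ 1.77778 ≈ 156.937 → 156.9 mm.

156.9 mm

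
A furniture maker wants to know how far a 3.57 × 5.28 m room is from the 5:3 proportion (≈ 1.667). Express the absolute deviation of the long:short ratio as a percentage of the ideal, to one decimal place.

11.3%

Ratio = 5.28 / 3.57 ≈ 1.4790.
Ideal 5:3 ≈ 1.6667. |1.4790 − 1.6667| / 1.6667 ≈ 11.26% → 11.3%.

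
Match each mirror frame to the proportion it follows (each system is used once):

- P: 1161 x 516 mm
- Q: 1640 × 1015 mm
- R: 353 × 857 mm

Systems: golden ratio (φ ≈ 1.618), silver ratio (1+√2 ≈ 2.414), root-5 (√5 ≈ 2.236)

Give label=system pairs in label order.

P=root-5, Q=golden ratio, R=silver ratio

Ratios: P ≈ 2.250; Q ≈ 1.616; R ≈ 2.428.
Targets: golden ratio ≈ 1.618; silver ratio ≈ 2.414; root-5 ≈ 2.236.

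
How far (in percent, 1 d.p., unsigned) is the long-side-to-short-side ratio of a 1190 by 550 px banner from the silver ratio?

Ratio = 1190 / 550 ≈ 2.1636.
Ideal silver ratio ≈ 2.4142. |2.1636 − 2.4142| / 2.4142 ≈ 10.38% → 10.4%.

10.4%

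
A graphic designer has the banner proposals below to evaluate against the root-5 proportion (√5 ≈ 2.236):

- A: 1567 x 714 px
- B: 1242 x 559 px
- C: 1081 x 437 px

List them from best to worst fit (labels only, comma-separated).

Ratios: A = 1567 / 714 ≈ 2.195; B = 1242 / 559 ≈ 2.222; C = 1081 / 437 ≈ 2.474.
|Δ from 2.236|: A 0.041; B 0.014; C 0.238.

B, A, C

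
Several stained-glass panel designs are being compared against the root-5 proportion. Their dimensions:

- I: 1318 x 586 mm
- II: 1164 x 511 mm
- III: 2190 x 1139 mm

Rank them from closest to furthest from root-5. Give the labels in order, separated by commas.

I, II, III

Ratios: I = 1318 / 586 ≈ 2.249; II = 1164 / 511 ≈ 2.278; III = 2190 / 1139 ≈ 1.923.
|Δ from 2.236|: I 0.013; II 0.042; III 0.313.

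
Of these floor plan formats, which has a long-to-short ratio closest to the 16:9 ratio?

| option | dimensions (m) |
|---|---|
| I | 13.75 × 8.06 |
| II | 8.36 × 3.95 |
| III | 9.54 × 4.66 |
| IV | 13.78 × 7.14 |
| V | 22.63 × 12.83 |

V

Target 16:9 ≈ 1.778.
I: 1.706 (Δ0.072)  II: 2.116 (Δ0.338)  III: 2.047 (Δ0.269)  IV: 1.930 (Δ0.152)  V: 1.764 (Δ0.014)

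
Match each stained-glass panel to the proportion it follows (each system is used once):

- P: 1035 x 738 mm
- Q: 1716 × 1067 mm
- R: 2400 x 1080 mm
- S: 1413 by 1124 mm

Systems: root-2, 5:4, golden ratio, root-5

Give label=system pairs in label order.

P=root-2, Q=golden ratio, R=root-5, S=5:4

P = 1035/738 ≈ 1.402 → root-2 (1.414)
Q = 1716/1067 ≈ 1.608 → golden ratio (1.618)
R = 2400/1080 ≈ 2.222 → root-5 (2.236)
S = 1413/1124 ≈ 1.257 → 5:4 (1.250)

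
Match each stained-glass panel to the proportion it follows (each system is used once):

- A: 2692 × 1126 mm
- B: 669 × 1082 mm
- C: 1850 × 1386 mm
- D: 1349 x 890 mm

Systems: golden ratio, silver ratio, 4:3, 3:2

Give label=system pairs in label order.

A=silver ratio, B=golden ratio, C=4:3, D=3:2

A = 2692/1126 ≈ 2.391 → silver ratio (2.414)
B = 1082/669 ≈ 1.617 → golden ratio (1.618)
C = 1850/1386 ≈ 1.335 → 4:3 (1.333)
D = 1349/890 ≈ 1.516 → 3:2 (1.500)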